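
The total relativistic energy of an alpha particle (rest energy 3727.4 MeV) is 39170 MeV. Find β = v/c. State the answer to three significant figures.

0.995

γ = E/(mc²) = 39170/3727.4 = 10.509.
β = √(1 − 1/γ²) = √(1 − 0.00905477) = √0.99094523 = 0.995.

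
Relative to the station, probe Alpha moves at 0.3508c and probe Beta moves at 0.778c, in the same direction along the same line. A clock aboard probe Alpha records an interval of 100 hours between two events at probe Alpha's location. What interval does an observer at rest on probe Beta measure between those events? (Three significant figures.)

Speed of probe Alpha in probe Beta's frame: u = (v_A − v_B)/(1 − v_A v_B/c²) = (0.3508 − 0.778)/(1 − 0.3508×0.778) = −0.4272/0.7270776 = −0.58756; |u| = 0.58756c.
At |u| = 0.58756c, γ = (1 − 0.345227)^(−1/2) = 1.2358.
Probe Alpha's interval is proper; time dilation gives Δt_B = γΔτ = 1.2358 × 100 hours = 124 hours.

124 hours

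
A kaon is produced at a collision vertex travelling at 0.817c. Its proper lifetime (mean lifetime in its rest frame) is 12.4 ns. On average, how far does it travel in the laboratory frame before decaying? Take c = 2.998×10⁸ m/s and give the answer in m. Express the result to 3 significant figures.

5.27 m

γ = 1/√(1 − β²) = 1/√(1 − 0.667489) = 1/√0.332511 = 1/0.576638 = 1.7342.
Lab-frame lifetime: Δt = γτ = 1.7342 × 12.4 ns = 21.504 ns.
Distance: d = vΔt = 0.817 × 2.998×10⁸ m/s × 2.1504×10^-8 s = 5.27 m.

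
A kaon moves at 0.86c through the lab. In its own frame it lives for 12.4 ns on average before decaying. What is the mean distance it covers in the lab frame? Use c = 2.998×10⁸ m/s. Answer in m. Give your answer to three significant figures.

6.27 m

γ = 1/√(1 − β²) = 1/√(1 − 0.7396) = 1/√0.2604 = 1/0.510294 = 1.9597.
Lab-frame lifetime: Δt = γτ = 1.9597 × 12.4 ns = 24.3 ns.
Distance: d = vΔt = 0.86 × 2.998×10⁸ m/s × 2.4300×10^-8 s = 6.27 m.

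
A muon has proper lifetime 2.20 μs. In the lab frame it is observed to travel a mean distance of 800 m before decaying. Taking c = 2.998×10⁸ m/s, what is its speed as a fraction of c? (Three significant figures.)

0.772c

Lab distance = (lab lifetime)·v = γτ·βc, so βγ = d/(cτ) = 800.0/(2.998×10⁸ × 2.200×10^-6) = 1.2129.
With βγ = 1.2129: γ² = 1 + (βγ)² = 2.47113, and β = (βγ)/γ = 1.2129/1.57198 = 0.772.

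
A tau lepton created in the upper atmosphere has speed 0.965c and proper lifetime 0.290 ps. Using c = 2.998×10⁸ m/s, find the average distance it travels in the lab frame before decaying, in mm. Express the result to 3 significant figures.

0.320 mm

β² = 0.931225, so γ = 1/√0.068775 = 3.8132.
Lab-frame lifetime: Δt = γτ = 3.8132 × 0.290 ps = 1.1058 ps.
Distance: d = vΔt = 0.965 × 2.998×10⁸ m/s × 1.1058×10^-12 s = 3.20×10^-4 m = 0.320 mm.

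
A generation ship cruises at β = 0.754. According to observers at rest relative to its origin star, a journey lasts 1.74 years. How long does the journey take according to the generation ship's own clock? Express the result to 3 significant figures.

1.14 years

β² = 0.568516, so γ = 1/√0.431484 = 1.5224.
The generation ship's clock runs slow as seen from its origin star, so Δτ = Δt/γ = 1.74/1.5224 = 1.14 years.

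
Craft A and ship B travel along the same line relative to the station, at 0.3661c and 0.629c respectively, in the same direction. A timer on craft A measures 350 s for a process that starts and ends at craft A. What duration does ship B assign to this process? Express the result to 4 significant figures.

372.4 s

The velocity of craft A relative to ship B is (0.3661 − 0.629)c / (1 − 0.3661×0.629) = −0.34155c; relative speed 0.34155c.
γ for this relative speed: γ = 1/√(1 − 0.116656) = 1.064.
The clock on craft A records proper time, so ship B measures Δt = γΔτ = 1.064 × 350 = 372.4 s.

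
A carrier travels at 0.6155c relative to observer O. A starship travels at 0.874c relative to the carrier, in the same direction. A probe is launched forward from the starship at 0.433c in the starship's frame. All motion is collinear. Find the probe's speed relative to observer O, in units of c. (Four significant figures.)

Compose velocities in two stages. Stage 1 (into S'): u₁ = (0.433+0.874)/(1+0.433×0.874) = 0.94817.
Stage 2 (into S): u = (0.94817+0.6155)/(1+0.94817×0.6155) = 0.98742, so the speed is 0.9874c.

0.9874c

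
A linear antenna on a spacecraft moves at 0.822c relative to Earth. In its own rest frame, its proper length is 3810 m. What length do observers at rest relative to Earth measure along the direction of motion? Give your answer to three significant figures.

With β = 0.822, γ = 1/√(1 − 0.822²) = 1/√0.324316 = 1.756.
Length contraction: L = L₀/γ = 3810/1.756 = 2170 m.

2170 m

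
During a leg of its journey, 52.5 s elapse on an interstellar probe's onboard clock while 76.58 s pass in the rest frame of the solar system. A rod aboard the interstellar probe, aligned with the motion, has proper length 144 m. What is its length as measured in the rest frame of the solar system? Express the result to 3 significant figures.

98.7 m

The time-dilation ratio gives γ = 76.58/52.5 = 1.45867.
The rod contracts by the same γ: 144 m / 1.45867 = 98.7 m.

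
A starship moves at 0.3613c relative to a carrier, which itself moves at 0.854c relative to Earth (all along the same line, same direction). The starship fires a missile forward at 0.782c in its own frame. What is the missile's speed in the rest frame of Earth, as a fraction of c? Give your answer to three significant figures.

Compose velocities in two stages. Stage 1 (into S'): u₁ = (0.782+0.3613)/(1+0.782×0.3613) = 0.89144.
Stage 2 (into S): u = (0.89144+0.854)/(1+0.89144×0.854) = 0.991, so the speed is 0.991c.

0.991c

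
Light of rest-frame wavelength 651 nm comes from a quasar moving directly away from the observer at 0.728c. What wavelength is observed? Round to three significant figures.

Relativistic Doppler for wavelength: λ_obs = λ_src · √((1+β)/(1−β)).
With β = 0.728: factor = √(1.728/0.272) = 2.5205.
λ_obs = 651 × 2.5205 = 1640 nm.

1640 nm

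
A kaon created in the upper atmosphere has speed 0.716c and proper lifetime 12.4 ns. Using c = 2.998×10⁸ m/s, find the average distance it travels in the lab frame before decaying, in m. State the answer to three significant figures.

With β = 0.716, γ = 1/√(1 − 0.716²) = 1/√0.487344 = 1.4325.
Lab-frame lifetime: Δt = γτ = 1.4325 × 12.4 ns = 17.763 ns.
Distance: d = vΔt = 0.716 × 2.998×10⁸ m/s × 1.7763×10^-8 s = 3.81 m.

3.81 m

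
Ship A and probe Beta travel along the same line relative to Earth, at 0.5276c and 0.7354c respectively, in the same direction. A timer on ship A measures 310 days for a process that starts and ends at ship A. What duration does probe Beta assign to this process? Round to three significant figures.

Speed of ship A in probe Beta's frame: u = (v_A − v_B)/(1 − v_A v_B/c²) = (0.5276 − 0.7354)/(1 − 0.5276×0.7354) = −0.2078/0.61200296 = −0.33954; |u| = 0.33954c.
γ for this relative speed: γ = 1/√(1 − 0.115287) = 1.0632.
Ship A's interval is proper; time dilation gives Δt_B = γΔτ = 1.0632 × 310 days = 330 days.

330 days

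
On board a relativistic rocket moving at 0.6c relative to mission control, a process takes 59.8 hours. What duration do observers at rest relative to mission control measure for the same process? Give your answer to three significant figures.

Lorentz factor: γ = (1 − 0.36)^(−1/2) = 1.25.
Time dilation: Δt = γ·Δτ = 1.25 × 59.8 = 74.8 hours.

74.8 hours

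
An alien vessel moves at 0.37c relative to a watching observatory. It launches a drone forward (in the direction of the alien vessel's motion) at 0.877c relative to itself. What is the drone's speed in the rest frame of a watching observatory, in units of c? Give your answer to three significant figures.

In units of c, u = (u' + v)/(1 + u'v) with u' = 0.877 and v = 0.37.
Numerator: 0.877 + 0.37 = 1.247. Denominator: 1 + (0.877)(0.37) = 1.32449.
u = 1.247/1.32449 = 0.94149, so the speed is 0.941c.

0.941c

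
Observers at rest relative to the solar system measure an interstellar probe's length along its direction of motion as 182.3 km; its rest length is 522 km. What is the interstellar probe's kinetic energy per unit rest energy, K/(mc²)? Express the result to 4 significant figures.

1.863

γ = L₀/L = 522/182.3 = 2.86341.
Since K = (γ−1)mc², K/(mc²) = 2.86341 − 1 = 1.863.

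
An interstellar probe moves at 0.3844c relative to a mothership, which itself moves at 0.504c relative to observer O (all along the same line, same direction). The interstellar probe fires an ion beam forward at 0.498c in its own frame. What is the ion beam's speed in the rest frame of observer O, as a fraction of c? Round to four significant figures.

Apply u = (u'+v)/(1+u'v) twice. Ion beam in the mothership frame: (0.498+0.3844)/(1+0.498·0.3844) = 0.8824/1.1914312 = 0.74062c.
That velocity, transformed to the rest frame of observer O: (0.74062+0.504)/(1+0.74062·0.504) = 1.24462/1.37327248 = 0.90632c.

0.9063c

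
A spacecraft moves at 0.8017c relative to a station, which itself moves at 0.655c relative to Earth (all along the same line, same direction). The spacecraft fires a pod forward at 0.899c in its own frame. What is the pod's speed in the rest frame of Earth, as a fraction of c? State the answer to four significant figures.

0.9976c

Compose velocities in two stages. Stage 1 (into S'): u₁ = (0.899+0.8017)/(1+0.899×0.8017) = 0.98836.
Stage 2 (into S): u = (0.98836+0.655)/(1+0.98836×0.655) = 0.99756, so the speed is 0.9976c.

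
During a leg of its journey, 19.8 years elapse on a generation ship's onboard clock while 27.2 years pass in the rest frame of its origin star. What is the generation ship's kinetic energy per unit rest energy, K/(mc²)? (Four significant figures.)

0.3737

From Δt = γΔτ: γ = 27.2/19.8 = 1.37374.
K/(mc²) = γ − 1 = 1.37374 − 1 = 0.3737.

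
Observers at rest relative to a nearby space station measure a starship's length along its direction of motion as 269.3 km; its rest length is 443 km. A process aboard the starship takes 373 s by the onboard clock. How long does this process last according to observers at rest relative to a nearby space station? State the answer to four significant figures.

Length contraction gives γ = L₀/L = 443/269.3 = 1.64501.
Δt = γΔτ = 1.64501 × 373 = 613.6 s.

613.6 s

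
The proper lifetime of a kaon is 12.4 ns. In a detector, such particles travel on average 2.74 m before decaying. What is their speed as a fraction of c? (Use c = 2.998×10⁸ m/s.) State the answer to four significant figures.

Lab distance = (lab lifetime)·v = γτ·βc, so βγ = d/(cτ) = 2.740/(2.998×10⁸ × 1.240×10^-8) = 0.73705.
With βγ = 0.73705: γ² = 1 + (βγ)² = 1.543243, and β = (βγ)/γ = 0.73705/1.24227 = 0.5933.

0.5933c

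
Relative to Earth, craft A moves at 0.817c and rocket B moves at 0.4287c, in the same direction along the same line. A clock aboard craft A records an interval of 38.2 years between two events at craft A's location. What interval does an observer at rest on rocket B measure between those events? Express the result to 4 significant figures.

Speed of craft A in rocket B's frame: u = (v_A − v_B)/(1 − v_A v_B/c²) = (0.817 − 0.4287)/(1 − 0.817×0.4287) = 0.3883/0.6497521 = 0.59761; |u| = 0.59761c.
At |u| = 0.59761c, γ = (1 − 0.357138)^(−1/2) = 1.2472.
The clock on craft A records proper time, so rocket B measures Δt = γΔτ = 1.2472 × 38.2 = 47.64 years.

47.64 years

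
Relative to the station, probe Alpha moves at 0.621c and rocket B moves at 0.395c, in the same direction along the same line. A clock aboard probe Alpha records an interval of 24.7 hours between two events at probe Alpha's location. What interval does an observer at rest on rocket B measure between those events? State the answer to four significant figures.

The velocity of probe Alpha relative to rocket B is (0.621 − 0.395)c / (1 − 0.621×0.395) = 0.29945c; relative speed 0.29945c.
γ for this relative speed: γ = 1/√(1 − 0.0896703) = 1.0481.
The clock on probe Alpha records proper time, so rocket B measures Δt = γΔτ = 1.0481 × 24.7 = 25.89 hours.

25.89 hours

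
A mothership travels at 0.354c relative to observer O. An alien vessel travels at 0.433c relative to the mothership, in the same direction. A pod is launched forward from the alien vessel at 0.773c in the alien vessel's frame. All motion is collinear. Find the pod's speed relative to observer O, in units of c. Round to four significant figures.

Compose velocities in two stages. Stage 1 (into S'): u₁ = (0.773+0.433)/(1+0.773×0.433) = 0.90357.
Stage 2 (into S): u = (0.90357+0.354)/(1+0.90357×0.354) = 0.9528, so the speed is 0.9528c.

0.9528c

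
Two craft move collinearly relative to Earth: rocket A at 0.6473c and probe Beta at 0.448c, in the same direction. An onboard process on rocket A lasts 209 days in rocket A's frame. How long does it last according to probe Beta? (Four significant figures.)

The velocity of rocket A relative to probe Beta is (0.6473 − 0.448)c / (1 − 0.6473×0.448) = 0.2807c; relative speed 0.2807c.
γ for this relative speed: γ = 1/√(1 − 0.0787925) = 1.0419.
The clock on rocket A records proper time, so probe Beta measures Δt = γΔτ = 1.0419 × 209 = 217.8 days.

217.8 days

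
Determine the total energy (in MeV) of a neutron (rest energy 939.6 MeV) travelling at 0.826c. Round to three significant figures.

1670 MeV

With β = 0.826, γ = 1/√(1 − 0.826²) = 1/√0.317724 = 1.7741.
Total energy: E = γmc² = 1.7741 × 939.6 MeV = 1670 MeV.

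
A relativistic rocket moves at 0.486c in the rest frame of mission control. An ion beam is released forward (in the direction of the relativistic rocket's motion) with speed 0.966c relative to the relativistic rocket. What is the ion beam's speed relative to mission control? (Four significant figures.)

0.9881c

In units of c, u = (u' + v)/(1 + u'v) with u' = 0.966 and v = 0.486.
Numerator: 0.966 + 0.486 = 1.452. Denominator: 1 + (0.966)(0.486) = 1.469476.
u = 1.452/1.469476 = 0.98811, so the speed is 0.9881c.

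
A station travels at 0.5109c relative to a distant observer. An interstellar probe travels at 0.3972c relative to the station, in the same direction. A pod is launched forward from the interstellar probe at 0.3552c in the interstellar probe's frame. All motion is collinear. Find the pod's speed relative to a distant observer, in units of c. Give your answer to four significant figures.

First combine the pod and interstellar probe (S''→S'): u₁ = (0.3552 + 0.3972)/(1 + 0.3552×0.3972) = 0.7524/1.14108544 = 0.65937.
Then combine with the station (S'→S): u = (0.65937 + 0.5109)/(1 + 0.65937×0.5109) = 1.17027/1.336872133 = 0.87538.

0.8754c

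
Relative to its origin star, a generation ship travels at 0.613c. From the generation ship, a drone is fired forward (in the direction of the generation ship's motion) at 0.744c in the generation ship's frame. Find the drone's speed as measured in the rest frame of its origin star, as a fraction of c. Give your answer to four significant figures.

0.9320c

In units of c, u = (u' + v)/(1 + u'v) with u' = 0.744 and v = 0.613.
Numerator: 0.744 + 0.613 = 1.357. Denominator: 1 + (0.744)(0.613) = 1.456072.
u = 1.357/1.456072 = 0.93196, so the speed is 0.9320c.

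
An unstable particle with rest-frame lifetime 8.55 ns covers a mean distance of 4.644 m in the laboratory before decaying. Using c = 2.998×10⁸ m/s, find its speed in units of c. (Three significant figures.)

d = βγcτ ⇒ βγ = d/(cτ) = 4.644 m / (2.56329 m) = 1.8117.
β = (βγ)/√(1+(βγ)²) = 1.8117/√4.28226 = 0.875.

0.875c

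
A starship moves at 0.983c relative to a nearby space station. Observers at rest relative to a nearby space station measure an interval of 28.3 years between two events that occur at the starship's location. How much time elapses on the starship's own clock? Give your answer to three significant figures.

γ = 1/√(1 − β²) = 1/√(1 − 0.966289) = 1/√0.033711 = 5.4465.
The moving clock records proper time: Δτ = Δt/γ = 28.3/5.4465 = 5.20 years.

5.20 years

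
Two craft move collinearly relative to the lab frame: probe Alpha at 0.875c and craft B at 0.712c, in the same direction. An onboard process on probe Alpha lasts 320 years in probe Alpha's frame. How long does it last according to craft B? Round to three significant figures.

Transform probe Alpha's velocity into craft B's frame: (0.875 − 0.712)/(1 − 0.875·0.712) = 0.163/0.377, so the relative speed is 0.43236c.
At |u| = 0.43236c, γ = (1 − 0.186935)^(−1/2) = 1.109.
Probe Alpha's interval is proper; time dilation gives Δt_B = γΔτ = 1.109 × 320 years = 355 years.

355 years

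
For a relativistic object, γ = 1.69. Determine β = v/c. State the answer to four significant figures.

β = √(1 − 1/γ²) = √(1 − 1/2.8561) = √0.649872 = 0.8061.

0.8061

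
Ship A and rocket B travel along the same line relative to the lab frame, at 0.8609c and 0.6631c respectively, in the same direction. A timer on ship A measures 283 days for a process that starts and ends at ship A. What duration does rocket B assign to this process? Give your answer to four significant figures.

318.9 days

Speed of ship A in rocket B's frame: u = (v_A − v_B)/(1 − v_A v_B/c²) = (0.8609 − 0.6631)/(1 − 0.8609×0.6631) = 0.1978/0.42913721 = 0.46092; |u| = 0.46092c.
At |u| = 0.46092c, γ = (1 − 0.212447)^(−1/2) = 1.1268.
The clock on ship A records proper time, so rocket B measures Δt = γΔτ = 1.1268 × 283 = 318.9 days.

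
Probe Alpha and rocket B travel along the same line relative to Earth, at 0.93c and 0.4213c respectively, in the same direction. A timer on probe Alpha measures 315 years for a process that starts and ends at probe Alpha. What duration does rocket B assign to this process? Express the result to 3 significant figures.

575 years

Transform probe Alpha's velocity into rocket B's frame: (0.93 − 0.4213)/(1 − 0.93·0.4213) = 0.5087/0.608191, so the relative speed is 0.83641c.
γ for this relative speed: γ = 1/√(1 − 0.699582) = 1.8245.
The clock on probe Alpha records proper time, so rocket B measures Δt = γΔτ = 1.8245 × 315 = 575 years.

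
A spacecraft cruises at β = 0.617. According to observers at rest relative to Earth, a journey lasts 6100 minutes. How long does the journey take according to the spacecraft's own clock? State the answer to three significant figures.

With β = 0.617, γ = 1/√(1 − 0.617²) = 1/√0.619311 = 1.2707.
The spacecraft's clock runs slow as seen from Earth, so Δτ = Δt/γ = 6100/1.2707 = 4800 minutes.

4800 minutes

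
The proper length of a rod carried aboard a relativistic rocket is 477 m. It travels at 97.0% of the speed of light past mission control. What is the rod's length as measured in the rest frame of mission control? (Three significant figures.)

116 m

γ = 1/√(1 − β²) = 1/√(1 − 0.9409) = 1/√0.0591 = 4.1135.
Length contraction: L = L₀/γ = 477/4.1135 = 116 m.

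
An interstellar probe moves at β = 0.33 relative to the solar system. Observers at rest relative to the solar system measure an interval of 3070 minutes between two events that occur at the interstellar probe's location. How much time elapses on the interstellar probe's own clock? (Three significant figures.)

2900 minutes

With β = 0.33, γ = 1/√(1 − 0.33²) = 1/√0.8911 = 1.0593.
The moving clock records proper time: Δτ = Δt/γ = 3070/1.0593 = 2900 minutes.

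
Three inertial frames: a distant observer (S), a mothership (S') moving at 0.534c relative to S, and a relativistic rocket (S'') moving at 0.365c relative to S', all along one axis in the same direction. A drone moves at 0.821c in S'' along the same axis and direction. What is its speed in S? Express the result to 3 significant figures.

0.973c

First combine the drone and relativistic rocket (S''→S'): u₁ = (0.821 + 0.365)/(1 + 0.821×0.365) = 1.186/1.299665 = 0.91254.
Then combine with the mothership (S'→S): u = (0.91254 + 0.534)/(1 + 0.91254×0.534) = 1.44654/1.48729636 = 0.9726.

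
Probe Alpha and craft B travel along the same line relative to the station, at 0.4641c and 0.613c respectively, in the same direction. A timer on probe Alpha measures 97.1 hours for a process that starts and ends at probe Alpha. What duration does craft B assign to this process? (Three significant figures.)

The velocity of probe Alpha relative to craft B is (0.4641 − 0.613)c / (1 − 0.4641×0.613) = −0.2081c; relative speed 0.2081c.
At |u| = 0.2081c, γ = (1 − 0.0433056)^(−1/2) = 1.0224.
Probe Alpha's interval is proper; time dilation gives Δt_B = γΔτ = 1.0224 × 97.1 hours = 99.3 hours.

99.3 hours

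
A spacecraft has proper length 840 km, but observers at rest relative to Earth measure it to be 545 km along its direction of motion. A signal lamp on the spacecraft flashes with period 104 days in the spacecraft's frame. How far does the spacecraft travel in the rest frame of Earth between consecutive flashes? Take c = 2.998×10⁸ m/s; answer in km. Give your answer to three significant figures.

From L = L₀/γ: γ = 840/545 = 1.54128.
β = √(1 − 1/γ²) = 0.76095. Lab-frame period = γτ = 1.54128×104 days = 160.29 days. Distance = βc × γτ = 0.76095 × 2.998×10⁸ m/s × 13849056 s = 3.1594×10^15 m = 3.16×10^12 km.

3.16×10^12 km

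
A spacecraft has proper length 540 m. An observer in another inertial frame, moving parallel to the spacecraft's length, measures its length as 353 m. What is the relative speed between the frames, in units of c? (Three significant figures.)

Length contraction gives γ = L₀/L = 540/353 = 1.5297.
β = √(1 − 1/γ²) = √0.572646 = 0.757.

0.757c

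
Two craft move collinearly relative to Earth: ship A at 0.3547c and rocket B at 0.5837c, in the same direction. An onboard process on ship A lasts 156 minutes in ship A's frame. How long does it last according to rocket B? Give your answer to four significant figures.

Speed of ship A in rocket B's frame: u = (v_A − v_B)/(1 − v_A v_B/c²) = (0.3547 − 0.5837)/(1 − 0.3547×0.5837) = −0.229/0.79296161 = −0.28879; |u| = 0.28879c.
γ for this relative speed: γ = 1/√(1 − 0.0833997) = 1.0445.
Ship A's interval is proper; time dilation gives Δt_B = γΔτ = 1.0445 × 156 minutes = 162.9 minutes.

162.9 minutes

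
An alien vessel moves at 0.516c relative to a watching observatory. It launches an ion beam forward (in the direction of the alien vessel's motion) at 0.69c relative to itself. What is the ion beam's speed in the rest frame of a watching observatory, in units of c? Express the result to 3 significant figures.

0.889c

In units of c, u = (u' + v)/(1 + u'v) with u' = 0.69 and v = 0.516.
Numerator: 0.69 + 0.516 = 1.206. Denominator: 1 + (0.69)(0.516) = 1.35604.
u = 1.206/1.35604 = 0.88935, so the speed is 0.889c.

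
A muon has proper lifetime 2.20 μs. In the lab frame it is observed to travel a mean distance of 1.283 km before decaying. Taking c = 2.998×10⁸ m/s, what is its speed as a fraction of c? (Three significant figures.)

Lab distance = (lab lifetime)·v = γτ·βc, so βγ = d/(cτ) = 1283/(2.998×10⁸ × 2.200×10^-6) = 1.9452.
With βγ = 1.9452: γ² = 1 + (βγ)² = 4.7838, and β = (βγ)/γ = 1.9452/2.18719 = 0.889.

0.889c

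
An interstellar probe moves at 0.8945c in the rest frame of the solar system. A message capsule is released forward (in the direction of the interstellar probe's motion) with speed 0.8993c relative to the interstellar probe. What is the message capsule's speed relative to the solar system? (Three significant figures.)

In units of c, u = (u' + v)/(1 + u'v) with u' = 0.8993 and v = 0.8945.
Numerator: 0.8993 + 0.8945 = 1.7938. Denominator: 1 + (0.8993)(0.8945) = 1.80442385.
u = 1.7938/1.80442385 = 0.99411, so the speed is 0.994c.

0.994c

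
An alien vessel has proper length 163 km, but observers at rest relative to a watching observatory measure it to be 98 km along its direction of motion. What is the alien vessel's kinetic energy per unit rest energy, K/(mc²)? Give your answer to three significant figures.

γ = L₀/L = 163/98 = 1.66327.
K/(mc²) = γ − 1 = 1.66327 − 1 = 0.663.

0.663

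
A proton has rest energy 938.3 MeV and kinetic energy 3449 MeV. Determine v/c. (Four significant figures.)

γ = 1 + K/(mc²) = 1 + 3449/938.3 = 4.6758.
β = √(1 − 1/γ²) = √(1 − 0.0457392) = √0.9542608 = 0.9769.

0.9769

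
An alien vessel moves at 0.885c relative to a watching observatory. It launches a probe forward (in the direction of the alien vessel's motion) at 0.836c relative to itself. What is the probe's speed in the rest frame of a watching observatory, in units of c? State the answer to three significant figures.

In units of c, u = (u' + v)/(1 + u'v) with u' = 0.836 and v = 0.885.
Numerator: 0.836 + 0.885 = 1.721. Denominator: 1 + (0.836)(0.885) = 1.73986.
u = 1.721/1.73986 = 0.98916, so the speed is 0.989c.

0.989c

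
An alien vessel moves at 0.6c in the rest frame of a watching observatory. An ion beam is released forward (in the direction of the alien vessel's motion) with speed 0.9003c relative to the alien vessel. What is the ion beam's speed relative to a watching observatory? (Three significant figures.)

0.974c

Relativistic velocity addition: u = (u' + v)/(1 + u'v/c²), with u' = 0.9003c and v = 0.6c.
Numerator: 0.9003 + 0.6 = 1.5003. Denominator: 1 + (0.9003)(0.6) = 1.54018.
u = 1.5003/1.54018 = 0.97411, so the speed is 0.974c.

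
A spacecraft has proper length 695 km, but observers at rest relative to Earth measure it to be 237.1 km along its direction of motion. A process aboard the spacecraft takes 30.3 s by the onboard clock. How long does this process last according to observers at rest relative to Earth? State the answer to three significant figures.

88.8 s

From L = L₀/γ: γ = 695/237.1 = 2.93125.
Δt = γΔτ = 2.93125 × 30.3 = 88.8 s.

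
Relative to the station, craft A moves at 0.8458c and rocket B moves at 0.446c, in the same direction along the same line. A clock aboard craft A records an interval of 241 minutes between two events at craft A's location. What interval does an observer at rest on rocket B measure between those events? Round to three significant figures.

The velocity of craft A relative to rocket B is (0.8458 − 0.446)c / (1 − 0.8458×0.446) = 0.64197c; relative speed 0.64197c.
At |u| = 0.64197c, γ = (1 − 0.412125)^(−1/2) = 1.3042.
Craft A's interval is proper; time dilation gives Δt_B = γΔτ = 1.3042 × 241 minutes = 314 minutes.

314 minutes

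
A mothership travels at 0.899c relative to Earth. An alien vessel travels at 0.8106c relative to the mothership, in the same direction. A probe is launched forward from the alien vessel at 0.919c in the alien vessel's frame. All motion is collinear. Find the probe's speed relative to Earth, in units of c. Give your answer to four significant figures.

First combine the probe and alien vessel (S''→S'): u₁ = (0.919 + 0.8106)/(1 + 0.919×0.8106) = 1.7296/1.7449414 = 0.99121.
Then combine with the mothership (S'→S): u = (0.99121 + 0.899)/(1 + 0.99121×0.899) = 1.89021/1.89109779 = 0.99953.

0.9995c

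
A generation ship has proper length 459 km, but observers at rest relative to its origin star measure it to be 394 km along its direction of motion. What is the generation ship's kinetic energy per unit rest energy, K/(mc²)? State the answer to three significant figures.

0.165

γ = L₀/L = 459/394 = 1.16497.
K/(mc²) = γ − 1 = 1.16497 − 1 = 0.165.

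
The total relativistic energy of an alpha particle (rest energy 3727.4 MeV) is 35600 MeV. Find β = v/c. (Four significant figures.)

Total energy E = γmc² gives γ = 35600/3727.4 = 9.5509.
Hence β = √(1 − 1/γ²) = √(1 − 0.0109625) = √0.9890375 = 0.9945.

0.9945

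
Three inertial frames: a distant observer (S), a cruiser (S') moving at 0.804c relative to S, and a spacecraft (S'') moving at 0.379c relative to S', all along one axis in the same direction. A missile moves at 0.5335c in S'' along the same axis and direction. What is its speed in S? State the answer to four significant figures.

Compose velocities in two stages. Stage 1 (into S'): u₁ = (0.5335+0.379)/(1+0.5335×0.379) = 0.75903.
Stage 2 (into S): u = (0.75903+0.804)/(1+0.75903×0.804) = 0.97067, so the speed is 0.9707c.

0.9707c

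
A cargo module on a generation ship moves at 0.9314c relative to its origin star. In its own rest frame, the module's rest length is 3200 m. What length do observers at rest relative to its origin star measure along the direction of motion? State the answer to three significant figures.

1160 m

With β = 0.9314, γ = 1/√(1 − 0.9314²) = 1/√0.13249404 = 2.7473.
Length contraction: L = L₀/γ = 3200/2.7473 = 1160 m.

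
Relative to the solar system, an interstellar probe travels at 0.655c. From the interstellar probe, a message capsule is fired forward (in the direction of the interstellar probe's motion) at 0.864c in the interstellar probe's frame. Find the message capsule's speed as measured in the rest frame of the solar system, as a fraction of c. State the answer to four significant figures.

0.9700c

In units of c, u = (u' + v)/(1 + u'v) with u' = 0.864 and v = 0.655.
Numerator: 0.864 + 0.655 = 1.519. Denominator: 1 + (0.864)(0.655) = 1.56592.
u = 1.519/1.56592 = 0.97004, so the speed is 0.9700c.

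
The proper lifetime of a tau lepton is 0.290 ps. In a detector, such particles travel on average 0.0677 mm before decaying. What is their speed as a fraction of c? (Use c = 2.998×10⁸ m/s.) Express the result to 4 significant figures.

0.6144c

d = βγcτ ⇒ βγ = d/(cτ) = 6.770×10^-5 m / (8.6942×10^-5 m) = 0.77868.
β = (βγ)/√(1+(βγ)²) = 0.77868/√1.606343 = 0.6144.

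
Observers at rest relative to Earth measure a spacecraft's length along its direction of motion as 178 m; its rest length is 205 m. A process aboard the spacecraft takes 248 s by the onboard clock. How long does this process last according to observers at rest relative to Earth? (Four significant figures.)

285.6 s

γ = L₀/L = 205/178 = 1.15169.
Δt = γΔτ = 1.15169 × 248 = 285.6 s.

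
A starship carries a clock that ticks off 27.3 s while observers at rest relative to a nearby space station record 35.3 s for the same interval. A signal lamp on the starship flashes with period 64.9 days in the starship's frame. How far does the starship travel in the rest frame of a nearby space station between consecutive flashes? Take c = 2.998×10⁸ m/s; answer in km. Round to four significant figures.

From Δt = γΔτ: γ = 35.3/27.3 = 1.29304.
β = √(1 − 1/γ²) = 0.63395. Lab-frame period = γτ = 1.29304×64.9 days = 83.918 days. Distance = βc × γτ = 0.63395 × 2.998×10⁸ m/s × 7250515.2 s = 1.3780×10^15 m = 1.378×10^12 km.

1.378×10^12 km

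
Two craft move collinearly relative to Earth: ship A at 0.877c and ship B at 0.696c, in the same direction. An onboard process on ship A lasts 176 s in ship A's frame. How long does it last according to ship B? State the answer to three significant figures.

Speed of ship A in ship B's frame: u = (v_A − v_B)/(1 − v_A v_B/c²) = (0.877 − 0.696)/(1 − 0.877×0.696) = 0.181/0.389608 = 0.46457; |u| = 0.46457c.
γ for this relative speed: γ = 1/√(1 − 0.215825) = 1.1293.
Ship A's interval is proper; time dilation gives Δt_B = γΔτ = 1.1293 × 176 s = 199 s.

199 s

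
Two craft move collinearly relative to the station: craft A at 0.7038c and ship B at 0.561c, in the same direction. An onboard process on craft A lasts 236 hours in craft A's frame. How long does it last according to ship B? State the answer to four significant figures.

The velocity of craft A relative to ship B is (0.7038 − 0.561)c / (1 − 0.7038×0.561) = 0.23597c; relative speed 0.23597c.
At |u| = 0.23597c, γ = (1 − 0.0556818)^(−1/2) = 1.0291.
The clock on craft A records proper time, so ship B measures Δt = γΔτ = 1.0291 × 236 = 242.9 hours.

242.9 hours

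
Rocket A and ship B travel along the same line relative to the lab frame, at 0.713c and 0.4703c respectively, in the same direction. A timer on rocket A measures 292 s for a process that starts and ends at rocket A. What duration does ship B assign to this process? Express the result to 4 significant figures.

313.7 s

Transform rocket A's velocity into ship B's frame: (0.713 − 0.4703)/(1 − 0.713·0.4703) = 0.2427/0.6646761, so the relative speed is 0.36514c.
γ for this relative speed: γ = 1/√(1 − 0.133327) = 1.0742.
Rocket A's interval is proper; time dilation gives Δt_B = γΔτ = 1.0742 × 292 s = 313.7 s.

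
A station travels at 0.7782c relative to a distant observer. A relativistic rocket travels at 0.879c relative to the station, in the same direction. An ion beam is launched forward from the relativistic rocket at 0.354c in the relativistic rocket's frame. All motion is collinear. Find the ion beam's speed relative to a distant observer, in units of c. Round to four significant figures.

0.9924c

Apply u = (u'+v)/(1+u'v) twice. Ion beam in the station frame: (0.354+0.879)/(1+0.354·0.879) = 1.233/1.311166 = 0.94038c.
That velocity, transformed to the rest frame of a distant observer: (0.94038+0.7782)/(1+0.94038·0.7782) = 1.71858/1.731803716 = 0.99236c.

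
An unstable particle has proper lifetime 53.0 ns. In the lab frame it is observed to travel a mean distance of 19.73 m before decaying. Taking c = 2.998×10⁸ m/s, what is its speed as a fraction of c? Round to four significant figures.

0.7788c

Let x = d/(cτ) = 19.73 m / (2.998×10⁸ m/s × 5.300×10^-8 s) = 1.2417. Since d = βγcτ, x = βγ = β/√(1−β²).
Solving: β² = x²/(1+x²) = 1.54182/2.54182 = 0.606581, so β = 0.7788.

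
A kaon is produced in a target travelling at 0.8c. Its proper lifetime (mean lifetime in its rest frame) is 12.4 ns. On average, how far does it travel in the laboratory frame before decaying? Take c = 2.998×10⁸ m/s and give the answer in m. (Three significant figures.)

γ = 1/√(1 − β²) = 1/√(1 − 0.64) = 1/√0.36 = 1/0.6 = 1.6667.
Lab-frame lifetime: Δt = γτ = 1.6667 × 12.4 ns = 20.667 ns.
Distance: d = vΔt = 0.8 × 2.998×10⁸ m/s × 2.0667×10^-8 s = 4.96 m.

4.96 m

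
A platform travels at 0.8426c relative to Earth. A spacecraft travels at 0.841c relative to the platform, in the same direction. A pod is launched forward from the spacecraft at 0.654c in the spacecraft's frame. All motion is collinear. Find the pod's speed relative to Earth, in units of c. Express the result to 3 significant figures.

Compose velocities in two stages. Stage 1 (into S'): u₁ = (0.654+0.841)/(1+0.654×0.841) = 0.96451.
Stage 2 (into S): u = (0.96451+0.8426)/(1+0.96451×0.8426) = 0.99692, so the speed is 0.997c.

0.997c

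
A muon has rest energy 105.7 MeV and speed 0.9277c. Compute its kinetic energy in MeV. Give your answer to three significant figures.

γ = 1/√(1 − β²) = 1/√(1 − 0.86062729) = 1/√0.13937271 = 2.6786.
Kinetic energy: K = (γ − 1)mc² = (2.6786 − 1) × 105.7 MeV = 1.6786 × 105.7 = 177 MeV.

177 MeV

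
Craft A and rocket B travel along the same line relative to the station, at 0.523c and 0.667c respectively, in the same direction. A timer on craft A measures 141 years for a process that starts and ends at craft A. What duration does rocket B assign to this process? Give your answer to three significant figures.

145 years

The velocity of craft A relative to rocket B is (0.523 − 0.667)c / (1 − 0.523×0.667) = −0.22114c; relative speed 0.22114c.
γ for this relative speed: γ = 1/√(1 − 0.0489029) = 1.0254.
Craft A's interval is proper; time dilation gives Δt_B = γΔτ = 1.0254 × 141 years = 145 years.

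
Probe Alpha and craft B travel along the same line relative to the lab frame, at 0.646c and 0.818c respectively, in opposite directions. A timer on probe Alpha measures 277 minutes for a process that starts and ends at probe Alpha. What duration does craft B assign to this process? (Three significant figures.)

964 minutes

Speed of probe Alpha in craft B's frame: u = (v_A + v_B)/(1 + v_A v_B/c²) = (0.646 + 0.818)/(1 + 0.646×0.818) = 1.464/1.528428 = 0.95785; |u| = 0.95785c.
At |u| = 0.95785c, γ = (1 − 0.917477)^(−1/2) = 3.4811.
The clock on probe Alpha records proper time, so craft B measures Δt = γΔτ = 3.4811 × 277 = 964 minutes.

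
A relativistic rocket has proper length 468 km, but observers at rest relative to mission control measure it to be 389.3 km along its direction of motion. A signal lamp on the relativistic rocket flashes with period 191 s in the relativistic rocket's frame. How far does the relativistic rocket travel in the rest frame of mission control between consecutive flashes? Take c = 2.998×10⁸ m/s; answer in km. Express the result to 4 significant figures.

Length contraction gives γ = L₀/L = 468/389.3 = 1.20216.
β = √(1 − 1/γ²) = 0.55502. Lab-frame period = γτ = 1.20216×191 s = 229.61 s. Distance = βc × γτ = 0.55502 × 2.998×10⁸ m/s × 229.61 s = 3.8206×10^10 m = 3.821×10^7 km.

3.821×10^7 km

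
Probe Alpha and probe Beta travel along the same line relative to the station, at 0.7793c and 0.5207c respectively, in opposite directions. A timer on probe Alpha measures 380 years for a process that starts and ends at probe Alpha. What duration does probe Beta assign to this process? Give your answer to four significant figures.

Transform probe Alpha's velocity into probe Beta's frame: (0.7793 + 0.5207)/(1 + 0.7793·0.5207) = 1.3/1.40578151, so the relative speed is 0.92475c.
At |u| = 0.92475c, γ = (1 − 0.855163)^(−1/2) = 2.6276.
The clock on probe Alpha records proper time, so probe Beta measures Δt = γΔτ = 2.6276 × 380 = 998.5 years.

998.5 years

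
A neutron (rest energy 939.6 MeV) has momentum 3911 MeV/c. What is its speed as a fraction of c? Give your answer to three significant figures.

0.972c

pc/(mc²) = 3911/939.6 = 4.1624 = βγ = β/√(1−β²).
So β² = x²/(1 + x²) with x = 4.1624: x² = 17.3256, β² = 17.3256/18.3256 = 0.945432, β = 0.972.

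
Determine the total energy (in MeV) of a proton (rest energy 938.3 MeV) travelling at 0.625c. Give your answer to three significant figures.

γ = 1/√(1 − β²) = 1/√(1 − 0.390625) = 1/√0.609375 = 1/0.780625 = 1.281.
Total energy: E = γmc² = 1.281 × 938.3 MeV = 1200 MeV.

1200 MeV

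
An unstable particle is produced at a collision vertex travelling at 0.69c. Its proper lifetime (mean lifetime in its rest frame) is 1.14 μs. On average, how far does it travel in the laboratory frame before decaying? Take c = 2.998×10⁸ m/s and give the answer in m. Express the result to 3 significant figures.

326 m

γ = 1/√(1 − β²) = 1/√(1 − 0.4761) = 1/√0.5239 = 1/0.723809 = 1.3816.
Lab-frame lifetime: Δt = γτ = 1.3816 × 1.14 μs = 1.575 μs.
Distance: d = vΔt = 0.69 × 2.998×10⁸ m/s × 1.5750×10^-6 s = 326 m.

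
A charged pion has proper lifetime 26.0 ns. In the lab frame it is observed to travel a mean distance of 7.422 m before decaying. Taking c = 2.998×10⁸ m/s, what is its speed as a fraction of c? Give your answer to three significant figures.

0.690c

Lab distance = (lab lifetime)·v = γτ·βc, so βγ = d/(cτ) = 7.422/(2.998×10⁸ × 2.600×10^-8) = 0.95217.
With βγ = 0.95217: γ² = 1 + (βγ)² = 1.906628, and β = (βγ)/γ = 0.95217/1.38081 = 0.690.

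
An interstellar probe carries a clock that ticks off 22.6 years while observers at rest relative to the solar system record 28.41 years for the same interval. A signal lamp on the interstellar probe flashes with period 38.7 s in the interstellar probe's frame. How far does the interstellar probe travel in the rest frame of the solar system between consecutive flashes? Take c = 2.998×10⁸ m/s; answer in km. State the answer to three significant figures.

8.84×10^6 km

γ = Δt/Δτ = 28.41/22.6 = 1.25708.
β = √(1 − 1/γ²) = 0.60596. Lab-frame period = γτ = 1.25708×38.7 s = 48.649 s. Distance = βc × γτ = 0.60596 × 2.998×10⁸ m/s × 48.649 s = 8.8379×10^9 m = 8.84×10^6 km.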